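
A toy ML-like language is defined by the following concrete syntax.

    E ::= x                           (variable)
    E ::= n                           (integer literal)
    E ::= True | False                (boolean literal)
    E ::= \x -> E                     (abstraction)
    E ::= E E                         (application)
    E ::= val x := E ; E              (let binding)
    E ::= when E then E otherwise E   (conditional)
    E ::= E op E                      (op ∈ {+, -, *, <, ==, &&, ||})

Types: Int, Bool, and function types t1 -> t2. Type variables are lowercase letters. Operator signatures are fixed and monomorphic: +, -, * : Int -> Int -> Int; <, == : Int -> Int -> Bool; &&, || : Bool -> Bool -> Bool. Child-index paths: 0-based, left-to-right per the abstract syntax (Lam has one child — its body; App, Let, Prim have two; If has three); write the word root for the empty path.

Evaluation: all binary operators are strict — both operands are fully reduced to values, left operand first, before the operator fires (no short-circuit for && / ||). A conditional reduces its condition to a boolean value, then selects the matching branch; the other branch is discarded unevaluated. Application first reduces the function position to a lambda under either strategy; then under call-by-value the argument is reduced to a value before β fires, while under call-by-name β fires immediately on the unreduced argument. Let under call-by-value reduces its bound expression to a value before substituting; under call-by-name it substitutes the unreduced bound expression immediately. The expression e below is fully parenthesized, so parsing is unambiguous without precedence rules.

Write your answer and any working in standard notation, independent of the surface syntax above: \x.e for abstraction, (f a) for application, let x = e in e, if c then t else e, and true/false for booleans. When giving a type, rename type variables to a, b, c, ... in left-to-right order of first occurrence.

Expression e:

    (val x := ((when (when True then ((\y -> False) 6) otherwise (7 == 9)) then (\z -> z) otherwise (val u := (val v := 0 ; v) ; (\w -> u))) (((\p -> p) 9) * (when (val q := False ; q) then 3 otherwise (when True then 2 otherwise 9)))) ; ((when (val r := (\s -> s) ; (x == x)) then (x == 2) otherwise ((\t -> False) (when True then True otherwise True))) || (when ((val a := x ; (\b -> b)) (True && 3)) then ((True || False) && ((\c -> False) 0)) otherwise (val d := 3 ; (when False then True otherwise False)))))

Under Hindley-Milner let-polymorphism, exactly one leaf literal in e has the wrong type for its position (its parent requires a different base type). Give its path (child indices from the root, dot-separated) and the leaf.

Working:
  unify Bool ~ Bool
\y._ : a -> Bool
  unify a -> Bool ~ Int -> b
  unify a ~ Int
  unify Bool ~ b
_ _ : Bool
  unify Int ~ Int
  unify Int ~ Int
  unify Bool ~ Bool
  unify Bool ~ Bool
z : c
\z._ : c -> c
let v : Int
v : Int
let u : Int
u : Int
\w._ : d -> Int
  unify c -> c ~ d -> Int
  unify c ~ d
  unify d ~ Int
p : e
\p._ : e -> e
  unify e -> e ~ Int -> f
  unify e ~ Int
  unify Int ~ f
_ _ : Int
  unify Int ~ Int
let q : Bool
q : Bool
  unify Bool ~ Bool
  unify Bool ~ Bool
  unify Int ~ Int
  unify Int ~ Int
  unify Int ~ Int
  unify Int -> Int ~ Int -> g
  unify Int ~ Int
  unify Int ~ g
_ _ : Int
let x : Int
s : h
\s._ : h -> h
let r : forall. h -> h
x : Int
  unify Int ~ Int
x : Int
  unify Int ~ Int
  unify Bool ~ Bool
x : Int
  unify Int ~ Int
  unify Int ~ Int
\t._ : i -> Bool
  unify Bool ~ Bool
  unify Bool ~ Bool
  unify i -> Bool ~ Bool -> j
  unify i ~ Bool
  unify Bool ~ j
_ _ : Bool
  unify Bool ~ Bool
  unify Bool ~ Bool
x : Int
let a : Int
b : k
\b._ : k -> k
  unify Bool ~ Bool
  unify Int ~ Bool
  FAIL: mismatch Int ~ Bool

Answer: 1.1.0.1.1 : 3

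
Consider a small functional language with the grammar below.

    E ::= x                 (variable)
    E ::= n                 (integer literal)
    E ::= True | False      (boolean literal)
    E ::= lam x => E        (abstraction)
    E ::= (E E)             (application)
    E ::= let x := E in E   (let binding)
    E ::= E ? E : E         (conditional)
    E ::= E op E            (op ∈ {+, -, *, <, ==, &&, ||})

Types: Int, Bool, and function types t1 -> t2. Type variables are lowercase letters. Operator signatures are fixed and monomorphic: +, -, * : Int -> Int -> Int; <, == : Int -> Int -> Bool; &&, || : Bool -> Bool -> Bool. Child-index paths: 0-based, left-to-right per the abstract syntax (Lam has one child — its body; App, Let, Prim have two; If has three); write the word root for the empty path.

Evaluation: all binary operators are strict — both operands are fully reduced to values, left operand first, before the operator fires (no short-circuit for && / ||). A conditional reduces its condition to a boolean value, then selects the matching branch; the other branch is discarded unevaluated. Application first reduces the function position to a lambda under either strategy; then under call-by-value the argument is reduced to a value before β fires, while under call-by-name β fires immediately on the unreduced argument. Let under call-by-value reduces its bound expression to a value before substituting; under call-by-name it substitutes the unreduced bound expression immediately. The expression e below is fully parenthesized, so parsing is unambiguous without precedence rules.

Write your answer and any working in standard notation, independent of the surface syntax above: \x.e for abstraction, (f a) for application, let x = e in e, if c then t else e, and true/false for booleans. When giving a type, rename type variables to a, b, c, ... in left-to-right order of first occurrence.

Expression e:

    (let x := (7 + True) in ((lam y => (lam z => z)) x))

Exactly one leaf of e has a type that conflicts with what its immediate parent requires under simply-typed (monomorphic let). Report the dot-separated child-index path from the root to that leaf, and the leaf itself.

Trace:
  unify Int ~ Int
  unify Bool ~ Int
  FAIL: mismatch Bool ~ Int

Answer: 0.1 : true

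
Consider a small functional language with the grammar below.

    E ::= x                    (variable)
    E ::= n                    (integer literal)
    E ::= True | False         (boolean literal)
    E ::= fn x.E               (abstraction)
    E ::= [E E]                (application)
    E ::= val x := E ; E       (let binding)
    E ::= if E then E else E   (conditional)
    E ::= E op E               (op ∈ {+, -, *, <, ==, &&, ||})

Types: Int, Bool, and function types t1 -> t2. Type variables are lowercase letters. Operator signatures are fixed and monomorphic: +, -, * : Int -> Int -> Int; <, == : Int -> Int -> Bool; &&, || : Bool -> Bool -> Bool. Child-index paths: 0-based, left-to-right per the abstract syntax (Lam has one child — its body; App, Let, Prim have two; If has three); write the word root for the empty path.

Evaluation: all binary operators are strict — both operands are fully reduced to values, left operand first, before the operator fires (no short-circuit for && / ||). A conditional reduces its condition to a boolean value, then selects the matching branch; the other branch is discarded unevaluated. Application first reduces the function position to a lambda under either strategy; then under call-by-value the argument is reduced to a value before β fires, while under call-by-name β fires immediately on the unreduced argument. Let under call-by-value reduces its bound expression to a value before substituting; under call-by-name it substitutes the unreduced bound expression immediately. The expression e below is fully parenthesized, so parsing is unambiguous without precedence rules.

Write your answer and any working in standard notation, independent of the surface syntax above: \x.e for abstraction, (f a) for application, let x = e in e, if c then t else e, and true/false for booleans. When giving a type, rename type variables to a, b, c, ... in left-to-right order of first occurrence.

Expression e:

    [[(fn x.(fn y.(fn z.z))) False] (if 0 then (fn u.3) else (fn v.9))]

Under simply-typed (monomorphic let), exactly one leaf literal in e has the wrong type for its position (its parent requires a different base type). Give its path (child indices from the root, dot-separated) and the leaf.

Answer: 1.0 : 0

Derivation:
z : c
\z._ : c -> c
\y._ : b -> c -> c
\x._ : a -> b -> c -> c
  unify a -> b -> c -> c ~ Bool -> d
  unify a ~ Bool
  unify b -> c -> c ~ d
_ _ : b -> c -> c
  unify Int ~ Bool
  FAIL: mismatch Int ~ Bool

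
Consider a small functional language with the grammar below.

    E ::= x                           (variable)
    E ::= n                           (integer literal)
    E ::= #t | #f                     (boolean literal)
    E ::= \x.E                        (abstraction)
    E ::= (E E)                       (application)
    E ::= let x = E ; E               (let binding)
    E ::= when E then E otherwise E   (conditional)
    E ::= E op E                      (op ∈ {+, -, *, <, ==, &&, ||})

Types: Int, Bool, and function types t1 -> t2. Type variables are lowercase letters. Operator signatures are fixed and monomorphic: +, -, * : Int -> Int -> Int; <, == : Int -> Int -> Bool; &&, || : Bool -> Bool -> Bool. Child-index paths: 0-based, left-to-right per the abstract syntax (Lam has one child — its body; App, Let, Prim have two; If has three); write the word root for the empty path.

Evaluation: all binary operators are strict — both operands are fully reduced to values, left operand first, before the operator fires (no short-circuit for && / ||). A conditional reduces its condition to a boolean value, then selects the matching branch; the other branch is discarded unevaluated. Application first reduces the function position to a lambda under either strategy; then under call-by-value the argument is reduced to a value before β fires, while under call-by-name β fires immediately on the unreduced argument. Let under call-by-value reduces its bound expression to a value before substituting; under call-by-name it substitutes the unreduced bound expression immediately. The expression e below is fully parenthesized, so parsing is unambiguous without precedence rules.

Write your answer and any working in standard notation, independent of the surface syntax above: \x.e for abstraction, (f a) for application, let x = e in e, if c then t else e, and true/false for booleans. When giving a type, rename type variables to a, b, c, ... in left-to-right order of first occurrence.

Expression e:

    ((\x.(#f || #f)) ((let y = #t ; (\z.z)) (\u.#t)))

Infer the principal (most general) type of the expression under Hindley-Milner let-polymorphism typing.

Derivation:
  unify Bool ~ Bool
  unify Bool ~ Bool
\x._ : a -> Bool
let y : Bool
z : b
\z._ : b -> b
\u._ : c -> Bool
  unify b -> b ~ (c -> Bool) -> d
  unify b ~ c -> Bool
  unify c -> Bool ~ d
_ _ : c -> Bool
  unify a -> Bool ~ (c -> Bool) -> e
  unify a ~ c -> Bool
  unify Bool ~ e
_ _ : Bool

Answer: Bool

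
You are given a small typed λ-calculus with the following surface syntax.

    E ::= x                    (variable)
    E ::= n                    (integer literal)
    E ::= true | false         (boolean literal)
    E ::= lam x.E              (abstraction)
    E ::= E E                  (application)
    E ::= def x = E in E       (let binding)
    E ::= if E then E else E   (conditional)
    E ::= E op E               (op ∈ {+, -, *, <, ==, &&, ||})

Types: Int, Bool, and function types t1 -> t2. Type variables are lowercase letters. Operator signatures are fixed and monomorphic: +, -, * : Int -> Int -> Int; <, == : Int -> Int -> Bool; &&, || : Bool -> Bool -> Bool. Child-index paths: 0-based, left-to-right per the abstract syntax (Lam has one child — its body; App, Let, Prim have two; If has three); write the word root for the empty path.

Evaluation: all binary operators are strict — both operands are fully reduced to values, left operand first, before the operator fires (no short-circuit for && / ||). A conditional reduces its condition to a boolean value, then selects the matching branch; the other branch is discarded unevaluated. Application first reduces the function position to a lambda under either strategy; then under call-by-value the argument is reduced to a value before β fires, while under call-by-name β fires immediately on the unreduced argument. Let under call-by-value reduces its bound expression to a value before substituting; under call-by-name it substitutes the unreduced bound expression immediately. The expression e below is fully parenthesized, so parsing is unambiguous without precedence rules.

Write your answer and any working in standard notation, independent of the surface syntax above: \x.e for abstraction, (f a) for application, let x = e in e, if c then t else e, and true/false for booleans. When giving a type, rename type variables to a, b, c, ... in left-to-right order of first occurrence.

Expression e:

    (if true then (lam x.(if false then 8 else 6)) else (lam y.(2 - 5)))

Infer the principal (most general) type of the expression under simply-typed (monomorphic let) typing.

Trace:
  unify Bool ~ Bool
  unify Bool ~ Bool
  unify Int ~ Int
\x._ : a -> Int
  unify Int ~ Int
  unify Int ~ Int
\y._ : b -> Int
  unify a -> Int ~ b -> Int
  unify a ~ b
  unify Int ~ Int

Answer: a -> Int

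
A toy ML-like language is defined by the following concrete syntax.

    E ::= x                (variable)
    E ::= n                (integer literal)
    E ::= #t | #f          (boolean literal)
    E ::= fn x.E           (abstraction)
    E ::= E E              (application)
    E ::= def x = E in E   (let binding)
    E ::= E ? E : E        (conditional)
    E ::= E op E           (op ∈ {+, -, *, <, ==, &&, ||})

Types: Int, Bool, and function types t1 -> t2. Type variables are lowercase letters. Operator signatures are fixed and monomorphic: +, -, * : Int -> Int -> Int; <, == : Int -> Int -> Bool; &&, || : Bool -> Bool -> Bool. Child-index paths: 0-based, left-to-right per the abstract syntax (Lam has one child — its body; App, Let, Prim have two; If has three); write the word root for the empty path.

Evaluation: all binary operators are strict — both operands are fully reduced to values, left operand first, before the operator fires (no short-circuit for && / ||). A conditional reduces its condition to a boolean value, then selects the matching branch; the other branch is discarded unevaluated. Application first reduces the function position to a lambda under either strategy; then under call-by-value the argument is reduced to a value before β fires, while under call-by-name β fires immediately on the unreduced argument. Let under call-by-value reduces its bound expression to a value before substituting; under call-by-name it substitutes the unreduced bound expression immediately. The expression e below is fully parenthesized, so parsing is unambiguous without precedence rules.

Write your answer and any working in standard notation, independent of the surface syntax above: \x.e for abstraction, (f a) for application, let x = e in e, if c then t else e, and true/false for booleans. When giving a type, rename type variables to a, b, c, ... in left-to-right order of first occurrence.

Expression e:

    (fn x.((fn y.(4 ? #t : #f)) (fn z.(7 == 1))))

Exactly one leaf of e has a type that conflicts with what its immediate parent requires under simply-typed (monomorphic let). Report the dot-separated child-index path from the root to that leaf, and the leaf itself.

Trace:
  unify Int ~ Bool
  FAIL: mismatch Int ~ Bool

Answer: 0.0.0.0 : 4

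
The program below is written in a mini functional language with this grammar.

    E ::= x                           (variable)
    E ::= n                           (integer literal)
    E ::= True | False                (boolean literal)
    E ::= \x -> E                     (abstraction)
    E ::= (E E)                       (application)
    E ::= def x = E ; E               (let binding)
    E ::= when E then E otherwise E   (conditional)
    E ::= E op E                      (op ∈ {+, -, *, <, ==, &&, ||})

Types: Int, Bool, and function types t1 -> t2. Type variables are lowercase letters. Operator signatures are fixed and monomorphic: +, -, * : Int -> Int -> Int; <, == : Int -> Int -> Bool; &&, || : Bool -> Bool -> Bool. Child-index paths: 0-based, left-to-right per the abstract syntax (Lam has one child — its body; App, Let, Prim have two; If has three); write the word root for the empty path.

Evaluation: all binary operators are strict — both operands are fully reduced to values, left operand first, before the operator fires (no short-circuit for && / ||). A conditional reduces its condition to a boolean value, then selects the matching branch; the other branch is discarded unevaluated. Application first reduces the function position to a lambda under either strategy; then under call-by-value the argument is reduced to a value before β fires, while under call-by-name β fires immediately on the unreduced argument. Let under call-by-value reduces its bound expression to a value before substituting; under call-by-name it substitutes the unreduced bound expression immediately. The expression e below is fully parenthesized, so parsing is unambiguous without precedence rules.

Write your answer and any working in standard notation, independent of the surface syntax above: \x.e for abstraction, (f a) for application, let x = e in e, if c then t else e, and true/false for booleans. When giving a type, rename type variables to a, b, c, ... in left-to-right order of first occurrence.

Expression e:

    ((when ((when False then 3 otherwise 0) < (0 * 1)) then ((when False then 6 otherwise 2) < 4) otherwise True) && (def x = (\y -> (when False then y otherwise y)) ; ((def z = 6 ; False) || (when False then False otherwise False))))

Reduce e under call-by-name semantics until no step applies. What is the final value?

Derivation:
step 0: ((if ((if false then 3 else 0) < (0 * 1)) then ((if false then 6 else 2) < 4) else true) && (let x = (\y.(if false then y else y)) in ((let z = 6 in false) || (if false then false else false))))
step 1: [if@0.0.0] ((if (0 < (0 * 1)) then ((if false then 6 else 2) < 4) else true) && (let x = (\y.(if false then y else y)) in ((let z = 6 in false) || (if false then false else false))))
step 2: [delta@0.0.1] ((if (0 < 0) then ((if false then 6 else 2) < 4) else true) && (let x = (\y.(if false then y else y)) in ((let z = 6 in false) || (if false then false else false))))
step 3: [delta@0.0] ((if false then ((if false then 6 else 2) < 4) else true) && (let x = (\y.(if false then y else y)) in ((let z = 6 in false) || (if false then false else false))))
step 4: [if@0] (true && (let x = (\y.(if false then y else y)) in ((let z = 6 in false) || (if false then false else false))))
step 5: [let@1] (true && ((let z = 6 in false) || (if false then false else false)))
step 6: [let@1.0] (true && (false || (if false then false else false)))
step 7: [if@1.1] (true && (false || false))
step 8: [delta@1] (true && false)
step 9: [delta@root] false

Answer: false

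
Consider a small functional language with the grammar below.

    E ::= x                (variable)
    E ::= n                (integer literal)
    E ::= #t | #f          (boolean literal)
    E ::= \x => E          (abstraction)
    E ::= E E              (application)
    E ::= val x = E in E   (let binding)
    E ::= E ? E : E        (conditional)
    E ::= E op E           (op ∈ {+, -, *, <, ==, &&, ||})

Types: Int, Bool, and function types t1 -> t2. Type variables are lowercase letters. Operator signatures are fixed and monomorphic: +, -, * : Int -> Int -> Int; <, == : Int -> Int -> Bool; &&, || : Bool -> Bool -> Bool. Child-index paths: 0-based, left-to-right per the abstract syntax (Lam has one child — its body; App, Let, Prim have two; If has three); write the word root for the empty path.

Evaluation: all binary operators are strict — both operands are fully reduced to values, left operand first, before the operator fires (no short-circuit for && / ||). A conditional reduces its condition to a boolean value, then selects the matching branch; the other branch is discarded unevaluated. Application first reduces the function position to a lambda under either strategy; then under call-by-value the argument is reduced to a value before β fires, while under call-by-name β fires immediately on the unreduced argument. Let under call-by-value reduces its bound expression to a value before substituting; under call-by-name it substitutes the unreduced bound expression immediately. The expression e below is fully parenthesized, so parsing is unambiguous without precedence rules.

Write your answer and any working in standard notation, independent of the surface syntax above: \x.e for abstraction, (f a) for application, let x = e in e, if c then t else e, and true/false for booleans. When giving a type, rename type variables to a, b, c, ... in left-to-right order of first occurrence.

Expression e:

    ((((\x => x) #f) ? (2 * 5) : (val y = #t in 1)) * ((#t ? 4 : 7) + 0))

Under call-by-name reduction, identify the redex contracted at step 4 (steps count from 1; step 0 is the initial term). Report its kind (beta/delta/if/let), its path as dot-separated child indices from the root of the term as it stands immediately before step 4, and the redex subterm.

Answer: if at 1.0 : (if true then 4 else 7)

Derivation:
step 0: ((if ((\x.x) false) then (2 * 5) else (let y = true in 1)) * ((if true then 4 else 7) + 0))
step 1: [beta@0.0] ((if false then (2 * 5) else (let y = true in 1)) * ((if true then 4 else 7) + 0))
step 2: [if@0] ((let y = true in 1) * ((if true then 4 else 7) + 0))
step 3: [let@0] (1 * ((if true then 4 else 7) + 0))
step 4: [if@1.0] (1 * (4 + 0))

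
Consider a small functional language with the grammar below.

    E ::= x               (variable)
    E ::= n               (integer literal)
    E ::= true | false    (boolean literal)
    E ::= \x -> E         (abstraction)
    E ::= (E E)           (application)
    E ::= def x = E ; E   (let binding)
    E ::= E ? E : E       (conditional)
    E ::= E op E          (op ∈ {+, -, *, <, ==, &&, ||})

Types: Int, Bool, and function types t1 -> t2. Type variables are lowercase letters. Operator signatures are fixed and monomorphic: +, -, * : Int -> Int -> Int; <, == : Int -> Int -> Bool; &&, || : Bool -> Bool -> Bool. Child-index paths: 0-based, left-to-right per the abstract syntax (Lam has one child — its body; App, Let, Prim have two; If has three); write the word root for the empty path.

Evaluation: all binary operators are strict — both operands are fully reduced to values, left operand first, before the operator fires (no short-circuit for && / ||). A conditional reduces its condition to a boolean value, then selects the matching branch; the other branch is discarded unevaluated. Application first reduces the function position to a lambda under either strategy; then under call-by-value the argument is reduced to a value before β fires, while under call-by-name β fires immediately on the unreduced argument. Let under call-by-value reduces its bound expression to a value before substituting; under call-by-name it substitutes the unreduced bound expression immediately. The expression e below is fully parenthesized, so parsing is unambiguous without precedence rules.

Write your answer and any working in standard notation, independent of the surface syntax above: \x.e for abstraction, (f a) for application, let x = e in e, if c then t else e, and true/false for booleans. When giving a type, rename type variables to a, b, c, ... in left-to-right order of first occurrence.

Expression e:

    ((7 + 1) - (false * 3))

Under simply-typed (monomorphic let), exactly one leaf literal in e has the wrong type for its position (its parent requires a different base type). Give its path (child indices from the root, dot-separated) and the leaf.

Answer: 1.0 : false

Trace:
  unify Int ~ Int
  unify Int ~ Int
  unify Int ~ Int
  unify Bool ~ Int
  FAIL: mismatch Bool ~ Int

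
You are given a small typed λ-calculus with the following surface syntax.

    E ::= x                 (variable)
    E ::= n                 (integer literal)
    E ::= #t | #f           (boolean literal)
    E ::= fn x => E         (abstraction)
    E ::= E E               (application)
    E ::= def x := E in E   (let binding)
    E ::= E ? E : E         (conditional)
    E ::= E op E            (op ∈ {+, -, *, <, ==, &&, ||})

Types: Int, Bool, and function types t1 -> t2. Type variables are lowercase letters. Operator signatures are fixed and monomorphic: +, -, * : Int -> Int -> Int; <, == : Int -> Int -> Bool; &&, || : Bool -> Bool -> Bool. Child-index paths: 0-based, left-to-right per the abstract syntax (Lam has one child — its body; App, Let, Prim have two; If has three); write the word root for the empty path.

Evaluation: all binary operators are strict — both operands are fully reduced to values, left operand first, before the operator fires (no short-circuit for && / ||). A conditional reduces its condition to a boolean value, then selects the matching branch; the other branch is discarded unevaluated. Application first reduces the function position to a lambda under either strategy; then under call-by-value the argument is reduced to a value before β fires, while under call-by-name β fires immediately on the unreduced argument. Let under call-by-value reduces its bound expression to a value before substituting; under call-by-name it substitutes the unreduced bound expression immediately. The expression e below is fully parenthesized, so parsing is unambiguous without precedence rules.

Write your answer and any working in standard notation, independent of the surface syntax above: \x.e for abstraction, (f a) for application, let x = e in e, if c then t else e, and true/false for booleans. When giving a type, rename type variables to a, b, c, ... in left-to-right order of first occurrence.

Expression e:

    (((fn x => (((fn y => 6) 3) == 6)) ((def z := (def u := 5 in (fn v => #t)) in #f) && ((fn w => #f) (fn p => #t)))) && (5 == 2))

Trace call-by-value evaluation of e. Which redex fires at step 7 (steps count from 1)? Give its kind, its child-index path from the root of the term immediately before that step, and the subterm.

Answer: delta at 0 : (6 == 6)

Derivation:
step 0: (((\x.(((\y.6) 3) == 6)) ((let z = (let u = 5 in (\v.true)) in false) && ((\w.false) (\p.true)))) && (5 == 2))
step 1: [let@0.1.0.0] (((\x.(((\y.6) 3) == 6)) ((let z = (\v.true) in false) && ((\w.false) (\p.true)))) && (5 == 2))
step 2: [let@0.1.0] (((\x.(((\y.6) 3) == 6)) (false && ((\w.false) (\p.true)))) && (5 == 2))
step 3: [beta@0.1.1] (((\x.(((\y.6) 3) == 6)) (false && false)) && (5 == 2))
step 4: [delta@0.1] (((\x.(((\y.6) 3) == 6)) false) && (5 == 2))
step 5: [beta@0] ((((\y.6) 3) == 6) && (5 == 2))
step 6: [beta@0.0] ((6 == 6) && (5 == 2))
step 7: [delta@0] (true && (5 == 2))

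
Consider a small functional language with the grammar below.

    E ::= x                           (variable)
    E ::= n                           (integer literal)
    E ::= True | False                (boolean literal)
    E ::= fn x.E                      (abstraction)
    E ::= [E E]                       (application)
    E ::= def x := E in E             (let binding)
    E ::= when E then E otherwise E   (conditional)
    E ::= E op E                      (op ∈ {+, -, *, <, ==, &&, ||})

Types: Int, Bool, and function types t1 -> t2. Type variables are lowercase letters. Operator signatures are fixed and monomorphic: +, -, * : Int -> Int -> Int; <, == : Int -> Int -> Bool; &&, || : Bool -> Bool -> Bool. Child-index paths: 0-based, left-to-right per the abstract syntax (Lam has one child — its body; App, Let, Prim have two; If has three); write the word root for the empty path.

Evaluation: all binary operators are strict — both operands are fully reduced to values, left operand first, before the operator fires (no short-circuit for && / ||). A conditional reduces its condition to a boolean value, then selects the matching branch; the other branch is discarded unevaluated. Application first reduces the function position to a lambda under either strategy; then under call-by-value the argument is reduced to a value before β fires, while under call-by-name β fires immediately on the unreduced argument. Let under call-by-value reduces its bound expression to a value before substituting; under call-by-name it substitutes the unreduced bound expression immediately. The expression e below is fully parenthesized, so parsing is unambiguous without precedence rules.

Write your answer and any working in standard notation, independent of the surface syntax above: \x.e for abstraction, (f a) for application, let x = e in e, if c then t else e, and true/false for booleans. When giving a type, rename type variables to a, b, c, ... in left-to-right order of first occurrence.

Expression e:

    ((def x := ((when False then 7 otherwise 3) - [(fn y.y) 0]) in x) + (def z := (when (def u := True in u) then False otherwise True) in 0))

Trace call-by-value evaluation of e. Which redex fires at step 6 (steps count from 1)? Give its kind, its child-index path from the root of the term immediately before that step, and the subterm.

Answer: if at 1.0 : (if true then false else true)

Derivation:
step 0: ((let x = ((if false then 7 else 3) - ((\y.y) 0)) in x) + (let z = (if (let u = true in u) then false else true) in 0))
step 1: [if@0.0.0] ((let x = (3 - ((\y.y) 0)) in x) + (let z = (if (let u = true in u) then false else true) in 0))
step 2: [beta@0.0.1] ((let x = (3 - 0) in x) + (let z = (if (let u = true in u) then false else true) in 0))
step 3: [delta@0.0] ((let x = 3 in x) + (let z = (if (let u = true in u) then false else true) in 0))
step 4: [let@0] (3 + (let z = (if (let u = true in u) then false else true) in 0))
step 5: [let@1.0.0] (3 + (let z = (if true then false else true) in 0))
step 6: [if@1.0] (3 + (let z = false in 0))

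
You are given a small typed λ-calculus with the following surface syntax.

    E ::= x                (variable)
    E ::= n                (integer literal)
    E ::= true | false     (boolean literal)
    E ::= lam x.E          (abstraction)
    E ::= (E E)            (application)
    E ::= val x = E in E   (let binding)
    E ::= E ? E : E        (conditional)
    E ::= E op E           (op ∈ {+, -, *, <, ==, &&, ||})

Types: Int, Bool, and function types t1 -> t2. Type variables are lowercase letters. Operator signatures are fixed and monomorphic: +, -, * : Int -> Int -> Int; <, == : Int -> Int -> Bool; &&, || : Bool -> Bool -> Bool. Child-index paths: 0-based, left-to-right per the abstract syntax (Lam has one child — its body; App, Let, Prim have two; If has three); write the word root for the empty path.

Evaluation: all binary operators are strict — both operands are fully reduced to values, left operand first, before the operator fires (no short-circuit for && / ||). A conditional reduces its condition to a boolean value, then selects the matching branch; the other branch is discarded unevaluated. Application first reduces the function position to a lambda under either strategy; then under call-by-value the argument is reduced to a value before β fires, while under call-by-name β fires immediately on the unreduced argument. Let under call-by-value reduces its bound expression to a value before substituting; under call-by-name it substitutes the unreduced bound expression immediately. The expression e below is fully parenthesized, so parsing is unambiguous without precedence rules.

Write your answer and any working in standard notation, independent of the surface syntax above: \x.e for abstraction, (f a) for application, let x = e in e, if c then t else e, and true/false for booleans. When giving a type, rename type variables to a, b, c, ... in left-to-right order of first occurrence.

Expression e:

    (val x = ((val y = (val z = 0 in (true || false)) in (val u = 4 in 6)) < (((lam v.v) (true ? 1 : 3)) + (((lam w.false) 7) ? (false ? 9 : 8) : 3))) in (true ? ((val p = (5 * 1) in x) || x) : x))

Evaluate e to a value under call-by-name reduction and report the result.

Working:
step 0: (let x = ((let y = (let z = 0 in (true || false)) in (let u = 4 in 6)) < (((\v.v) (if true then 1 else 3)) + (if ((\w.false) 7) then (if false then 9 else 8) else 3))) in (if true then ((let p = (5 * 1) in x) || x) else x))
step 1: [let@root] (if true then ((let p = (5 * 1) in ((let y = (let z = 0 in (true || false)) in (let u = 4 in 6)) < (((\v.v) (if true then 1 else 3)) + (if ((\w.false) 7) then (if false then 9 else 8) else 3)))) || ((let y = (let z = 0 in (true || false)) in (let u = 4 in 6)) < (((\v.v) (if true then 1 else 3)) + (if ((\w.false) 7) then (if false then 9 else 8) else 3)))) else ((let y = (let z = 0 in (true || false)) in (let u = 4 in 6)) < (((\v.v) (if true then 1 else 3)) + (if ((\w.false) 7) then (if false then 9 else 8) else 3))))
step 2: [if@root] ((let p = (5 * 1) in ((let y = (let z = 0 in (true || false)) in (let u = 4 in 6)) < (((\v.v) (if true then 1 else 3)) + (if ((\w.false) 7) then (if false then 9 else 8) else 3)))) || ((let y = (let z = 0 in (true || false)) in (let u = 4 in 6)) < (((\v.v) (if true then 1 else 3)) + (if ((\w.false) 7) then (if false then 9 else 8) else 3))))
step 3: [let@0] (((let y = (let z = 0 in (true || false)) in (let u = 4 in 6)) < (((\v.v) (if true then 1 else 3)) + (if ((\w.false) 7) then (if false then 9 else 8) else 3))) || ((let y = (let z = 0 in (true || false)) in (let u = 4 in 6)) < (((\v.v) (if true then 1 else 3)) + (if ((\w.false) 7) then (if false then 9 else 8) else 3))))
step 4: [let@0.0] (((let u = 4 in 6) < (((\v.v) (if true then 1 else 3)) + (if ((\w.false) 7) then (if false then 9 else 8) else 3))) || ((let y = (let z = 0 in (true || false)) in (let u = 4 in 6)) < (((\v.v) (if true then 1 else 3)) + (if ((\w.false) 7) then (if false then 9 else 8) else 3))))
step 5: [let@0.0] ((6 < (((\v.v) (if true then 1 else 3)) + (if ((\w.false) 7) then (if false then 9 else 8) else 3))) || ((let y = (let z = 0 in (true || false)) in (let u = 4 in 6)) < (((\v.v) (if true then 1 else 3)) + (if ((\w.false) 7) then (if false then 9 else 8) else 3))))
step 6: [beta@0.1.0] ((6 < ((if true then 1 else 3) + (if ((\w.false) 7) then (if false then 9 else 8) else 3))) || ((let y = (let z = 0 in (true || false)) in (let u = 4 in 6)) < (((\v.v) (if true then 1 else 3)) + (if ((\w.false) 7) then (if false then 9 else 8) else 3))))
step 7: [if@0.1.0] ((6 < (1 + (if ((\w.false) 7) then (if false then 9 else 8) else 3))) || ((let y = (let z = 0 in (true || false)) in (let u = 4 in 6)) < (((\v.v) (if true then 1 else 3)) + (if ((\w.false) 7) then (if false then 9 else 8) else 3))))
step 8: [beta@0.1.1.0] ((6 < (1 + (if false then (if false then 9 else 8) else 3))) || ((let y = (let z = 0 in (true || false)) in (let u = 4 in 6)) < (((\v.v) (if true then 1 else 3)) + (if ((\w.false) 7) then (if false then 9 else 8) else 3))))
step 9: [if@0.1.1] ((6 < (1 + 3)) || ((let y = (let z = 0 in (true || false)) in (let u = 4 in 6)) < (((\v.v) (if true then 1 else 3)) + (if ((\w.false) 7) then (if false then 9 else 8) else 3))))
step 10: [delta@0.1] ((6 < 4) || ((let y = (let z = 0 in (true || false)) in (let u = 4 in 6)) < (((\v.v) (if true then 1 else 3)) + (if ((\w.false) 7) then (if false then 9 else 8) else 3))))
step 11: [delta@0] (false || ((let y = (let z = 0 in (true || false)) in (let u = 4 in 6)) < (((\v.v) (if true then 1 else 3)) + (if ((\w.false) 7) then (if false then 9 else 8) else 3))))
step 12: [let@1.0] (false || ((let u = 4 in 6) < (((\v.v) (if true then 1 else 3)) + (if ((\w.false) 7) then (if false then 9 else 8) else 3))))
step 13: [let@1.0] (false || (6 < (((\v.v) (if true then 1 else 3)) + (if ((\w.false) 7) then (if false then 9 else 8) else 3))))
step 14: [beta@1.1.0] (false || (6 < ((if true then 1 else 3) + (if ((\w.false) 7) then (if false then 9 else 8) else 3))))
step 15: [if@1.1.0] (false || (6 < (1 + (if ((\w.false) 7) then (if false then 9 else 8) else 3))))
step 16: [beta@1.1.1.0] (false || (6 < (1 + (if false then (if false then 9 else 8) else 3))))
step 17: [if@1.1.1] (false || (6 < (1 + 3)))
step 18: [delta@1.1] (false || (6 < 4))
step 19: [delta@1] (false || false)
step 20: [delta@root] false

Answer: false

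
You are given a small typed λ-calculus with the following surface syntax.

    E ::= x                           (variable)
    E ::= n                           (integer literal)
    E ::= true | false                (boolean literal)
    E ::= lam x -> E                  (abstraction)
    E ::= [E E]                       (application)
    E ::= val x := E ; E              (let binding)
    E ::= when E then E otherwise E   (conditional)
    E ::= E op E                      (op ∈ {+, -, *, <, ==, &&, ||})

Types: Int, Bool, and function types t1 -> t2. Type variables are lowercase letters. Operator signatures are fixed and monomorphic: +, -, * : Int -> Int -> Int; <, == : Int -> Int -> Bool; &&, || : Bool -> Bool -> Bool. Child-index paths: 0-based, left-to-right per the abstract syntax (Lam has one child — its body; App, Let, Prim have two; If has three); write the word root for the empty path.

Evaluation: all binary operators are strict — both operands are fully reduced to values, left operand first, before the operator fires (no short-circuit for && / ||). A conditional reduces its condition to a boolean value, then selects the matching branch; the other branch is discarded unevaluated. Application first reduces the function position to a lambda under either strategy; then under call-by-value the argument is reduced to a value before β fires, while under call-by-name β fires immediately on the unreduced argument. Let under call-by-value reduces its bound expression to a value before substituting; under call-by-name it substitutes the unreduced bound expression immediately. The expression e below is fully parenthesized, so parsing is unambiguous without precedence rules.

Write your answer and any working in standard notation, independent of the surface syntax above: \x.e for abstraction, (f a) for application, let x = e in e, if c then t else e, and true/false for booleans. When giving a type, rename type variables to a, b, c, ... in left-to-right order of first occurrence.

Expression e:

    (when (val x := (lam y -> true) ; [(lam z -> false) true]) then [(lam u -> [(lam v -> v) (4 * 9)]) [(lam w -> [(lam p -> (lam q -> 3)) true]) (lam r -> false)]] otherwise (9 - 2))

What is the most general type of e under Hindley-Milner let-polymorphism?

Answer: Int

Trace:
\y._ : a -> Bool
let x : forall. a -> Bool
\z._ : b -> Bool
  unify b -> Bool ~ Bool -> c
  unify b ~ Bool
  unify Bool ~ c
_ _ : Bool
  unify Bool ~ Bool
v : e
\v._ : e -> e
  unify Int ~ Int
  unify Int ~ Int
  unify e -> e ~ Int -> f
  unify e ~ Int
  unify Int ~ f
_ _ : Int
\u._ : d -> Int
\q._ : i -> Int
\p._ : h -> i -> Int
  unify h -> i -> Int ~ Bool -> j
  unify h ~ Bool
  unify i -> Int ~ j
_ _ : i -> Int
\w._ : g -> i -> Int
\r._ : k -> Bool
  unify g -> i -> Int ~ (k -> Bool) -> l
  unify g ~ k -> Bool
  unify i -> Int ~ l
_ _ : i -> Int
  unify d -> Int ~ (i -> Int) -> m
  unify d ~ i -> Int
  unify Int ~ m
_ _ : Int
  unify Int ~ Int
  unify Int ~ Int
  unify Int ~ Int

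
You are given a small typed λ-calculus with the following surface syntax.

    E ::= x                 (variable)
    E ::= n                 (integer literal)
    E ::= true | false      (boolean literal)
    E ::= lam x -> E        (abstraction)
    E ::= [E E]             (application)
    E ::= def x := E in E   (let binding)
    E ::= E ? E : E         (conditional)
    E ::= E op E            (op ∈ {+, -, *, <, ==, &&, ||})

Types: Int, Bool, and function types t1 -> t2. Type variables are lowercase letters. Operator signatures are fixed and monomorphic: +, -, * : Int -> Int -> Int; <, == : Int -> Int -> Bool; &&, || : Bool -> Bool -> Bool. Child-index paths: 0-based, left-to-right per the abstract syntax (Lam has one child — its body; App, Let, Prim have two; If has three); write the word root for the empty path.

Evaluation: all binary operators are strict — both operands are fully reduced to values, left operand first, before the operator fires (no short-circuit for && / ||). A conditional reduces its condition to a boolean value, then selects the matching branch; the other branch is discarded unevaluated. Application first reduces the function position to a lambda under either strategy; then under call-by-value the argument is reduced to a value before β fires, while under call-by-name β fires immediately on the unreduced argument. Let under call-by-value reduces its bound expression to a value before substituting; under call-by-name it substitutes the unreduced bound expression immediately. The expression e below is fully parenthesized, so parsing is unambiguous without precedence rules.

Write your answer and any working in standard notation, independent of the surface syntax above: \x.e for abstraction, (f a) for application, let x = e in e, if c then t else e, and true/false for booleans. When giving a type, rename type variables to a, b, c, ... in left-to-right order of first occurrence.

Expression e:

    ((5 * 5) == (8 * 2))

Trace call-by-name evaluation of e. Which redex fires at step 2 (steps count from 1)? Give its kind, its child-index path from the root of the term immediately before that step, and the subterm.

Working:
step 0: ((5 * 5) == (8 * 2))
step 1: [delta@0] (25 == (8 * 2))
step 2: [delta@1] (25 == 16)

Answer: delta at 1 : (8 * 2)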